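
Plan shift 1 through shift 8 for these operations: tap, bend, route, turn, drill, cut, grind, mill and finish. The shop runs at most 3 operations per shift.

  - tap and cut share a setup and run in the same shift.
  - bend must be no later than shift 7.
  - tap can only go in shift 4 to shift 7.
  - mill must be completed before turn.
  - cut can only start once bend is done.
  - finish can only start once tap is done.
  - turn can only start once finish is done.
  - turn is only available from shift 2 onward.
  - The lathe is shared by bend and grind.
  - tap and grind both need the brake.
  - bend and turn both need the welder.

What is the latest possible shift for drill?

shift 8

drill at shift 8 is achievable: route=shift 1, tap=shift 4, drill=shift 8, turn=shift 6, finish=shift 5, cut=shift 4, bend=shift 1, mill=shift 1, grind=shift 2.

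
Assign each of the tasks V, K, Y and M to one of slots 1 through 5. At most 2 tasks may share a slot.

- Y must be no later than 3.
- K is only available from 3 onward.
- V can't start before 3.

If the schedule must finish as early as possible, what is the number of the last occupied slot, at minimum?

3

With at most 2 per slot and 4 tasks, at least 2 slots are needed.
V can't be placed before 3, so the schedule must run through at least slot 3.
3 works (last occupied slot: 3): for example Y in 1, K in 3, M in 1, V in 3.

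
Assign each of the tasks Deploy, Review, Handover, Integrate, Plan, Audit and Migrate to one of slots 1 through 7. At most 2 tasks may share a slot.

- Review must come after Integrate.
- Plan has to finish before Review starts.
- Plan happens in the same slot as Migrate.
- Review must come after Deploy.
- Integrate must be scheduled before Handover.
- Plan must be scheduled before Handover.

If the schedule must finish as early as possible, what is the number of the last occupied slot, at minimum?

4

The precedence chain requires at least 2 distinct slots.
With at most 2 per slot and 7 tasks, at least 4 slots are needed.
4 works (last occupied slot: 4): for example Audit in 4, Plan in 2, Review in 3, Migrate in 2, Integrate in 1, Handover in 3, Deploy in 1.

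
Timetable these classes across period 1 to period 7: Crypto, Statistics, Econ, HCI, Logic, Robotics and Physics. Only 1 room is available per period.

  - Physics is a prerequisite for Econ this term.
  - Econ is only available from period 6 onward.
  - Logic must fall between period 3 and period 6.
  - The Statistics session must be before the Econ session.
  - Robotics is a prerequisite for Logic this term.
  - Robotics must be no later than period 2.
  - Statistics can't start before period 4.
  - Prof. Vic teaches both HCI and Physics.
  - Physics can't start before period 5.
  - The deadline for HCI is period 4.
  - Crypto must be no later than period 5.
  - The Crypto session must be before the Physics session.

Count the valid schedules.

26

Splitting on Crypto: it can be period 1 (6), period 2 (6), period 3 (8), period 4 (4), period 5 (2). Listing each branch's schedules as (Statistics, Econ, HCI, Logic, Robotics, Physics) by period number:
Crypto=period 1: (4,7,3,5,2,6) (4,7,3,6,2,5) (5,7,3,4,2,6) (5,7,4,3,2,6) (6,7,3,4,2,5) (6,7,4,3,2,5) — 6.
Crypto=period 2: (4,7,3,5,1,6) (4,7,3,6,1,5) (5,7,3,4,1,6) (5,7,4,3,1,6) (6,7,3,4,1,5) (6,7,4,3,1,5) — 6.
Crypto=period 3: (4,7,1,5,2,6) (4,7,1,6,2,5) (4,7,2,5,1,6) (4,7,2,6,1,5) (5,7,1,4,2,6) (5,7,2,4,1,6) (6,7,1,4,2,5) (6,7,2,4,1,5) — 8.
Crypto=period 4: (5,7,1,3,2,6) (5,7,2,3,1,6) (6,7,1,3,2,5) (6,7,2,3,1,5) — 4.
Crypto=period 5: (4,7,1,3,2,6) (4,7,2,3,1,6) — 2.
Summing: 6 + 6 + 8 + 4 + 2 = 26.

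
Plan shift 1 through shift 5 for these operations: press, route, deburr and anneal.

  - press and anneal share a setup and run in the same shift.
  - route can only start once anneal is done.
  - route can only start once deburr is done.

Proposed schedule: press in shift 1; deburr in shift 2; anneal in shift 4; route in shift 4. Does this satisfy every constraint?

route can only start once anneal is done — violated.
route can only start once deburr is done — holds.
press and anneal share a setup and run in the same shift — violated.

No — it violates: press and anneal share a setup and run in the same shift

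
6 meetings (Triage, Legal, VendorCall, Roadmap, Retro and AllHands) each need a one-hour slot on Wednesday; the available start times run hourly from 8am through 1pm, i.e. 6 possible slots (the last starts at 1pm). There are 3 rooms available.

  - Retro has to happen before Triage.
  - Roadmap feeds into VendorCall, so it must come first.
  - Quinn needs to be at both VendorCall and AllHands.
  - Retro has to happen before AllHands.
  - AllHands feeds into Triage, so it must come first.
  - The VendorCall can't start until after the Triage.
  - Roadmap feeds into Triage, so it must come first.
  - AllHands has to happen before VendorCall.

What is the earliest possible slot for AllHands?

Precedence pushes AllHands to at least 9am; downstream work caps AllHands at 11am.
AllHands at 9am is achievable: VendorCall in 11am; Legal in 8am; AllHands in 9am; Roadmap in 8am; Retro in 8am; Triage in 10am.

9am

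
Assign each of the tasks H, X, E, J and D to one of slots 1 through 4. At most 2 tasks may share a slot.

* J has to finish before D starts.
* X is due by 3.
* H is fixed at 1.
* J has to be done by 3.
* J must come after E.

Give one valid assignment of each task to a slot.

J -> 2, X -> 2, H -> 1, D -> 3, E -> 1

Checking: E(1) before J(2); J(2) before D(3); X=2 in [1,3]; J=2 in [1,3]; H=1 in [1,1]; max 2 per slot (cap 2).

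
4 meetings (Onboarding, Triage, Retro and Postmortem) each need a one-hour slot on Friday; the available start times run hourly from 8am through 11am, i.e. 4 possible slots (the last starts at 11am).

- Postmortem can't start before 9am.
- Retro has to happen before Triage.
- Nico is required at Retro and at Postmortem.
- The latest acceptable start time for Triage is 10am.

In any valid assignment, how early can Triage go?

9am

Precedence pushes Triage to at least 9am; Triage's own window allows nothing later than 10am.
Triage at 9am is achievable: Retro -> 8am, Onboarding -> 8am, Postmortem -> 9am, Triage -> 9am.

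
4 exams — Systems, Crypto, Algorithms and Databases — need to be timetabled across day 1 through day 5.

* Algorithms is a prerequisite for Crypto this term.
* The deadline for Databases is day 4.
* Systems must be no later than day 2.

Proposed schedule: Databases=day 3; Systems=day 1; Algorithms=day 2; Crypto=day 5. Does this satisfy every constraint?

Yes

Algorithms is a prerequisite for Crypto this term — holds.
Systems must be no later than day 2 — holds.
The deadline for Databases is day 4 — holds.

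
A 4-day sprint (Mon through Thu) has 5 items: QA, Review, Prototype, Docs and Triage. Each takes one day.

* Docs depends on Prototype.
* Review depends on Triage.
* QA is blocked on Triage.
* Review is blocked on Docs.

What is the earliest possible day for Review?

Precedence pushes Review to at least Wed.
Review at Wed is achievable: Docs -> Tue; QA -> Tue; Triage -> Mon; Prototype -> Mon; Review -> Wed.

Wed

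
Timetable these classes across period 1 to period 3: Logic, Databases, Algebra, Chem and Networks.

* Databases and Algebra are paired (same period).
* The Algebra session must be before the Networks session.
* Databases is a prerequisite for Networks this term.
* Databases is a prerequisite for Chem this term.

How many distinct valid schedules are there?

Splitting on Logic: it can be period 1 (5), period 2 (5), period 3 (5). Listing each branch's schedules as (Databases, Algebra, Chem, Networks) by period number:
Logic=period 1: (1,1,2,2) (1,1,2,3) (1,1,3,2) (1,1,3,3) (2,2,3,3) — 5.
Logic=period 2: (1,1,2,2) (1,1,2,3) (1,1,3,2) (1,1,3,3) (2,2,3,3) — 5.
Logic=period 3: (1,1,2,2) (1,1,2,3) (1,1,3,2) (1,1,3,3) (2,2,3,3) — 5.
Summing: 5 + 5 + 5 = 15.

15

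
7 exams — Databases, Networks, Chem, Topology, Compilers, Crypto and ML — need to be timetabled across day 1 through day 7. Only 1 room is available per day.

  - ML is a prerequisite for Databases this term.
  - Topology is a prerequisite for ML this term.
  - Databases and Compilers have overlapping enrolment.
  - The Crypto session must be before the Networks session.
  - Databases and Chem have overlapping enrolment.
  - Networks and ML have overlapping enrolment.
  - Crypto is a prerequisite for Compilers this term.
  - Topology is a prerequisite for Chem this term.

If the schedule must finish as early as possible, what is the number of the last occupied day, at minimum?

day 7

The precedence chain requires at least 3 distinct days.
With at most 1 per day and 7 exams, at least 7 days are needed.
7 works (last occupied day: day 7): for example Chem -> day 6, Compilers -> day 7, Databases -> day 4, Topology -> day 1, Crypto -> day 2, ML -> day 3, Networks -> day 5.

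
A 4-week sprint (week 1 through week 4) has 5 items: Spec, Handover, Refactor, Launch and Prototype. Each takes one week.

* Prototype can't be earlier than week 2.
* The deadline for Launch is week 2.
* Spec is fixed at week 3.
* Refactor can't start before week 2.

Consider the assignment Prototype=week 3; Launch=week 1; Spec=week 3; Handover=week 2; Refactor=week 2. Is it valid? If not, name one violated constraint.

The deadline for Launch is week 2 — holds.
Prototype can't be earlier than week 2 — holds.
Spec is fixed at week 3 — holds.
Refactor can't start before week 2 — holds.

Yes, all constraints hold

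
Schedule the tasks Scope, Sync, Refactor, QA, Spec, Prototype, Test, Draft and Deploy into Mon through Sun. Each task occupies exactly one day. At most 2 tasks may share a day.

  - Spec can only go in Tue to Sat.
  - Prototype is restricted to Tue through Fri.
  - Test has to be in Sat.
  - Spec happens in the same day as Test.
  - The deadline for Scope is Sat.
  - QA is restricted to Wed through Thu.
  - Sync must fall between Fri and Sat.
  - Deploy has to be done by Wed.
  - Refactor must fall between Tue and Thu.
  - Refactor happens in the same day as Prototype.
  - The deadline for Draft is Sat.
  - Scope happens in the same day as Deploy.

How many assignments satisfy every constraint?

Splitting on Scope: it can be Mon (12), Tue (6), Wed (3). Listing each branch's schedules as (Sync, Refactor, QA, Spec, Prototype, Test, Draft, Deploy):
Scope=Mon: (Fri,Tue,Wed,Sat,Tue,Sat,Wed,Mon) (Fri,Tue,Wed,Sat,Tue,Sat,Thu,Mon) (Fri,Tue,Wed,Sat,Tue,Sat,Fri,Mon) (Fri,Tue,Thu,Sat,Tue,Sat,Wed,Mon) (Fri,Tue,Thu,Sat,Tue,Sat,Thu,Mon) (Fri,Tue,Thu,Sat,Tue,Sat,Fri,Mon) (Fri,Wed,Thu,Sat,Wed,Sat,Tue,Mon) (Fri,Wed,Thu,Sat,Wed,Sat,Thu,Mon) (Fri,Wed,Thu,Sat,Wed,Sat,Fri,Mon) (Fri,Thu,Wed,Sat,Thu,Sat,Tue,Mon) (Fri,Thu,Wed,Sat,Thu,Sat,Wed,Mon) (Fri,Thu,Wed,Sat,Thu,Sat,Fri,Mon) — 12.
Scope=Tue: (Fri,Wed,Thu,Sat,Wed,Sat,Mon,Tue) (Fri,Wed,Thu,Sat,Wed,Sat,Thu,Tue) (Fri,Wed,Thu,Sat,Wed,Sat,Fri,Tue) (Fri,Thu,Wed,Sat,Thu,Sat,Mon,Tue) (Fri,Thu,Wed,Sat,Thu,Sat,Wed,Tue) (Fri,Thu,Wed,Sat,Thu,Sat,Fri,Tue) — 6.
Scope=Wed: (Fri,Tue,Thu,Sat,Tue,Sat,Mon,Wed) (Fri,Tue,Thu,Sat,Tue,Sat,Thu,Wed) (Fri,Tue,Thu,Sat,Tue,Sat,Fri,Wed) — 3.
Summing: 12 + 6 + 3 = 21.

21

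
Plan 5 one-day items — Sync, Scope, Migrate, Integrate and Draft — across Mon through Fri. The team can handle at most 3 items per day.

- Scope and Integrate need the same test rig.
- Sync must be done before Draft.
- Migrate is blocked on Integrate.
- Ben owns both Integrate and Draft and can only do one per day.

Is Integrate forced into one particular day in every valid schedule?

No

Integrate can be Mon (e.g. Migrate -> Tue, Integrate -> Mon, Sync -> Mon, Draft -> Tue, Scope -> Tue) or Tue (e.g. Scope -> Mon, Migrate -> Wed, Draft -> Wed, Integrate -> Tue, Sync -> Mon).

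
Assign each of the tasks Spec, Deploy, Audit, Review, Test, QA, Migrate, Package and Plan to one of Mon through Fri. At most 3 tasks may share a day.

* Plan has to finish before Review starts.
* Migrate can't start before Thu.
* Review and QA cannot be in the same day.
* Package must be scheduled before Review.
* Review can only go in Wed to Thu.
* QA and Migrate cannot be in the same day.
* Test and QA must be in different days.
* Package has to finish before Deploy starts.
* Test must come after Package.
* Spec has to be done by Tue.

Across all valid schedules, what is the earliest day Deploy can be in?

Precedence pushes Deploy to at least Tue.
Deploy at Tue is achievable: Test=Tue; Deploy=Tue; Review=Wed; QA=Fri; Migrate=Thu; Plan=Mon; Spec=Mon; Audit=Tue; Package=Mon.

Tue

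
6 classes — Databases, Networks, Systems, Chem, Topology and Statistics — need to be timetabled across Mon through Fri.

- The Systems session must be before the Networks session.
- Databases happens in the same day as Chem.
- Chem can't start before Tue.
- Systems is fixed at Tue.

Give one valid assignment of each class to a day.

Topology -> Mon; Chem -> Tue; Systems -> Tue; Databases -> Tue; Statistics -> Mon; Networks -> Wed

Checking: Systems(Tue) before Networks(Wed); Databases = Chem = Tue; Chem=Tue in [Tue,Fri]; Systems=Tue in [Tue,Tue].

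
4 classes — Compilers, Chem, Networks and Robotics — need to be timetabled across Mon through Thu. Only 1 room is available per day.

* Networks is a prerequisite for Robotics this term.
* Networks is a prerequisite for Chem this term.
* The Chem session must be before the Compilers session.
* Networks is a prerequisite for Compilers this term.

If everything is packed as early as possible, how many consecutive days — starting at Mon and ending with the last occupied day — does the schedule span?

4 days

The precedence chain requires at least 3 distinct days.
With at most 1 per day and 4 classes, at least 4 days are needed.
4 works (last occupied day: Thu): for example Compilers=Wed, Robotics=Thu, Chem=Tue, Networks=Mon.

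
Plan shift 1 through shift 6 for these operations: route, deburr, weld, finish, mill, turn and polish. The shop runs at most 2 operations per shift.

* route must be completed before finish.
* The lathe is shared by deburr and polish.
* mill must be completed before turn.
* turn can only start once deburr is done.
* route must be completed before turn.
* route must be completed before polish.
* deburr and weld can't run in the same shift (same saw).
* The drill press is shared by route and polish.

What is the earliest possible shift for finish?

Precedence pushes finish to at least shift 2.
finish at shift 2 is achievable: polish=shift 3; turn=shift 3; route=shift 1; mill=shift 2; finish=shift 2; deburr=shift 1; weld=shift 4.

shift 2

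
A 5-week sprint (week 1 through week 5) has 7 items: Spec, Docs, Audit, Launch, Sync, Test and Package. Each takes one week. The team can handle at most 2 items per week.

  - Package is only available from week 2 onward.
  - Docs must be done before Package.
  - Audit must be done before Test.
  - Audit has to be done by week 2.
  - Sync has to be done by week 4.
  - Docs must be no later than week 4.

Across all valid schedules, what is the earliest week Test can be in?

week 2

Precedence pushes Test to at least week 2.
Test at week 2 is achievable: Audit -> week 1; Docs -> week 1; Spec -> week 3; Sync -> week 3; Test -> week 2; Package -> week 2; Launch -> week 4.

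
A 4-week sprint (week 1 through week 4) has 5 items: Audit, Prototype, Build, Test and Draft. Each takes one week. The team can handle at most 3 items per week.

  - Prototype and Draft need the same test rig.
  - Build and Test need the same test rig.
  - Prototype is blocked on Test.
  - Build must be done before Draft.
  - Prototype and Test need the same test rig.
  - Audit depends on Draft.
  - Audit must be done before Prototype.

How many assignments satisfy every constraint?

Enumerating: Prototype -> week 4, Audit -> week 3, Build -> week 1, Draft -> week 2, Test -> week 2 | Audit=week 3; Test=week 3; Draft=week 2; Prototype=week 4; Build=week 1.

2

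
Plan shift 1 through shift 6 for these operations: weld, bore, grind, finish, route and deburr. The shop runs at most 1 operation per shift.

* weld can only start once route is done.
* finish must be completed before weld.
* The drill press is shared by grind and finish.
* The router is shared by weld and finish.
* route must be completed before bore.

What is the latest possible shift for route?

shift 4

Downstream work caps route at shift 5.
route at shift 4 is achievable: weld in shift 5; bore in shift 6; deburr in shift 3; finish in shift 1; grind in shift 2; route in shift 4.
Nothing later works — the conflict and capacity constraints rule out every shift after shift 4.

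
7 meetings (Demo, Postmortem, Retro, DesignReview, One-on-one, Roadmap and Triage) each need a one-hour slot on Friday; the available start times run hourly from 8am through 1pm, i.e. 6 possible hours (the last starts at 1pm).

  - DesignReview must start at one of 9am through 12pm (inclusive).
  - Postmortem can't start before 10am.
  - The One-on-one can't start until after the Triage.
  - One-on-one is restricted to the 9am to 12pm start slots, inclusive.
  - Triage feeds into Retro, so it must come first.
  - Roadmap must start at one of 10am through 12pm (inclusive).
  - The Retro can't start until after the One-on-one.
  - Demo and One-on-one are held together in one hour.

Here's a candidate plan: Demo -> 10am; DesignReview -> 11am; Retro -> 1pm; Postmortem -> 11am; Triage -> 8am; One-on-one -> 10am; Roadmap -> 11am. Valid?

The One-on-one can't start until after the Triage — holds.
Triage feeds into Retro, so it must come first — holds.
Postmortem can't start before 10am — holds.
Roadmap must start at one of 10am through 12pm (inclusive) — holds.
One-on-one is restricted to the 9am to 12pm start slots, inclusive — holds.
DesignReview must start at one of 9am through 12pm (inclusive) — holds.
Demo and One-on-one are held together in one hour — holds.
The Retro can't start until after the One-on-one — holds.

Valid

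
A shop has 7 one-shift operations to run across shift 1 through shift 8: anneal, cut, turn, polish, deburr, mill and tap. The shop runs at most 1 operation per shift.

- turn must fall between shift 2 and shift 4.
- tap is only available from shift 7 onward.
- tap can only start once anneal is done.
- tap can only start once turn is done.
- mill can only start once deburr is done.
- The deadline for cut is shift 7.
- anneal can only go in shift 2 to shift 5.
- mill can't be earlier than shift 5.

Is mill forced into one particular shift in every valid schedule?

mill can be shift 5 (e.g. mill=shift 5, deburr=shift 4, anneal=shift 3, cut=shift 1, polish=shift 6, tap=shift 7, turn=shift 2) or shift 6 (e.g. tap -> shift 7, deburr -> shift 4, anneal -> shift 3, cut -> shift 1, mill -> shift 6, polish -> shift 5, turn -> shift 2).

No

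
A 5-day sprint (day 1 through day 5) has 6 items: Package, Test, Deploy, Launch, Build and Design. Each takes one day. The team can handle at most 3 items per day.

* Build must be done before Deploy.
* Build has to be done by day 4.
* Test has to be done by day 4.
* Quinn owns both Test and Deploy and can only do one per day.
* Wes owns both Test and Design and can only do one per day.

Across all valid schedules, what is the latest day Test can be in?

day 4

Test's own window allows nothing later than day 4.
Test at day 4 is achievable: Design -> day 2; Build -> day 1; Package -> day 1; Deploy -> day 2; Test -> day 4; Launch -> day 1.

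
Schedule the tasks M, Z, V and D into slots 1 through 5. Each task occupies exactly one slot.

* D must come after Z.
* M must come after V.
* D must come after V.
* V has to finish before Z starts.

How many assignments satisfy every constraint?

35

Splitting on M: it can be 2 (6), 3 (9), 4 (10), 5 (10). Listing each branch's schedules as (Z, V, D):
M=2: (2,1,3) (2,1,4) (2,1,5) (3,1,4) (3,1,5) (4,1,5) — 6.
M=3: (2,1,3) (2,1,4) (2,1,5) (3,1,4) (3,1,5) (3,2,4) (3,2,5) (4,1,5) (4,2,5) — 9.
M=4: (2,1,3) (2,1,4) (2,1,5) (3,1,4) (3,1,5) (3,2,4) (3,2,5) (4,1,5) (4,2,5) (4,3,5) — 10.
M=5: (2,1,3) (2,1,4) (2,1,5) (3,1,4) (3,1,5) (3,2,4) (3,2,5) (4,1,5) (4,2,5) (4,3,5) — 10.
Summing: 6 + 9 + 10 + 10 = 35.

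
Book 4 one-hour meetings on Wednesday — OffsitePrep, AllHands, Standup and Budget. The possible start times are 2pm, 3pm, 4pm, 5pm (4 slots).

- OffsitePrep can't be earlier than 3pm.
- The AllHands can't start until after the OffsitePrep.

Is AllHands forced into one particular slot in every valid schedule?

No

AllHands can be 4pm (e.g. OffsitePrep in 3pm; AllHands in 4pm; Budget in 2pm; Standup in 2pm) or 5pm (e.g. AllHands -> 5pm; Standup -> 2pm; Budget -> 2pm; OffsitePrep -> 3pm).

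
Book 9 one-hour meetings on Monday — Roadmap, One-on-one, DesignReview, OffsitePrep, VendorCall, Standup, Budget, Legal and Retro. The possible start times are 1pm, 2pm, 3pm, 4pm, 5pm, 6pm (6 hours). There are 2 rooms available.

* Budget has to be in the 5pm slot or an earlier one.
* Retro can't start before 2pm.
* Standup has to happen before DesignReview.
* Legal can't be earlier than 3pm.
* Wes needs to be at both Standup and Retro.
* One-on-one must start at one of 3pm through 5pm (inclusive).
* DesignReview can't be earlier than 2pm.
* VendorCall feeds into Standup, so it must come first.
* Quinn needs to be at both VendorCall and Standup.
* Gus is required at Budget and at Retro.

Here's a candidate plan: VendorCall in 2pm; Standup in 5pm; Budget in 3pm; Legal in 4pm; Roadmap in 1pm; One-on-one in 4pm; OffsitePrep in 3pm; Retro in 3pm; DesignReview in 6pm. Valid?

No — it violates: Gus is required at Budget and at Retro

Quinn needs to be at both VendorCall and Standup — holds.
Retro can't start before 2pm — holds.
DesignReview can't be earlier than 2pm — holds.
One-on-one must start at one of 3pm through 5pm (inclusive) — holds.
Budget has to be in the 5pm slot or an earlier one — holds.
VendorCall feeds into Standup, so it must come first — holds.
Standup has to happen before DesignReview — holds.
Wes needs to be at both Standup and Retro — holds.
There are 2 rooms available — violated.
Legal can't be earlier than 3pm — holds.
Gus is required at Budget and at Retro — violated.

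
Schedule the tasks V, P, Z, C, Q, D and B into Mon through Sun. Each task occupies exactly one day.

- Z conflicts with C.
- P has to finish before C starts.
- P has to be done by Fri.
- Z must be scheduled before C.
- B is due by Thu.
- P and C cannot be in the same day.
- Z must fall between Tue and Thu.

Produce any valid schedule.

Q -> Mon, V -> Mon, B -> Mon, Z -> Tue, D -> Mon, C -> Wed, P -> Mon

Checking: Z(Tue) before C(Wed); P(Mon) before C(Wed); Z(Tue) != C(Wed); P(Mon) != C(Wed); Z=Tue in [Tue,Thu]; P=Mon in [Mon,Fri]; B=Mon in [Mon,Thu].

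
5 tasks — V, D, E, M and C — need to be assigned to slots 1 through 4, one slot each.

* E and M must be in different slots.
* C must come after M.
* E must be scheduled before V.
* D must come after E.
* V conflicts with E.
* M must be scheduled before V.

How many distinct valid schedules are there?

Splitting on V: it can be 3 (12), 4 (22). Listing each branch's schedules as (D, E, M, C):
V=3: (2,1,2,3) (2,1,2,4) (3,1,2,3) (3,1,2,4) (3,2,1,2) (3,2,1,3) (3,2,1,4) (4,1,2,3) (4,1,2,4) (4,2,1,2) (4,2,1,3) (4,2,1,4) — 12.
V=4: (2,1,2,3) (2,1,2,4) (2,1,3,4) (3,1,2,3) (3,1,2,4) (3,1,3,4) (3,2,1,2) (3,2,1,3) (3,2,1,4) (3,2,3,4) (4,1,2,3) (4,1,2,4) (4,1,3,4) (4,2,1,2) (4,2,1,3) (4,2,1,4) (4,2,3,4) (4,3,1,2) (4,3,1,3) (4,3,1,4) (4,3,2,3) (4,3,2,4) — 22.
Summing: 12 + 22 = 34.

34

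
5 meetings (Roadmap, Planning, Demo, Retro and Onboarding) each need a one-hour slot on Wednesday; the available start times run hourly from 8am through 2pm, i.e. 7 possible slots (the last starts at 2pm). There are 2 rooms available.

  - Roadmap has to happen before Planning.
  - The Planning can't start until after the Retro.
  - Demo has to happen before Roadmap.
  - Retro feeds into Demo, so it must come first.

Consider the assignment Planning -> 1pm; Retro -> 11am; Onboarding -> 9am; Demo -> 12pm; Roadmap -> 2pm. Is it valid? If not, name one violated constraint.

There are 2 rooms available — holds.
Retro feeds into Demo, so it must come first — holds.
Demo has to happen before Roadmap — holds.
Roadmap has to happen before Planning — violated.
The Planning can't start until after the Retro — holds.

Invalid. Roadmap has to happen before Planning.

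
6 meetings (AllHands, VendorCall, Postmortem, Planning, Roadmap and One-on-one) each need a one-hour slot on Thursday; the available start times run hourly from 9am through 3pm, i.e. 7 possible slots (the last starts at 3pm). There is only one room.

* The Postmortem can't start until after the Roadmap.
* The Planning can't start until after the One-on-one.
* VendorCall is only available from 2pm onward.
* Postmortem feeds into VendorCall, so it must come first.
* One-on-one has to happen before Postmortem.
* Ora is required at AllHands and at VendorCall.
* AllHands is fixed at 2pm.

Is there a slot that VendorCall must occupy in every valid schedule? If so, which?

VendorCall's window is 2pm–3pm.
AllHands is fixed at 2pm, and VendorCall can't share a slot with AllHands.
So VendorCall must be 3pm.

3pm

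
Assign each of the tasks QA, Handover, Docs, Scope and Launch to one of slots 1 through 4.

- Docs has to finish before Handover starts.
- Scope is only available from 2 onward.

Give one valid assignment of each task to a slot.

QA -> 1; Handover -> 2; Docs -> 1; Launch -> 1; Scope -> 2

Checking: Docs(1) before Handover(2); Scope=2 in [2,4].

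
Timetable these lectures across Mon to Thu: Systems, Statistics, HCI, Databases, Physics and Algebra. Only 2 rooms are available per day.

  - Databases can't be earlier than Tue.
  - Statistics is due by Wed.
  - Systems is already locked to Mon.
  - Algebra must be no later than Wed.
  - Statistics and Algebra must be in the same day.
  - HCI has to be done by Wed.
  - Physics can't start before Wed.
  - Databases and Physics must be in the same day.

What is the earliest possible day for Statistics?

Statistics's own window allows nothing later than Wed.
Statistics at Tue is achievable: Physics=Wed; Statistics=Tue; Algebra=Tue; Systems=Mon; HCI=Mon; Databases=Wed.
Nothing earlier works — the capacity limit rule out every day before Tue.

Tue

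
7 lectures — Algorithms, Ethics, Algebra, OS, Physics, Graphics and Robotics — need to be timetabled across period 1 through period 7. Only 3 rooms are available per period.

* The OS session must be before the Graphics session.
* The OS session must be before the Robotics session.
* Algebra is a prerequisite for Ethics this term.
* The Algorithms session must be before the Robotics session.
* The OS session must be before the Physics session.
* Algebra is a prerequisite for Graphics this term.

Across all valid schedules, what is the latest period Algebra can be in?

period 6

Downstream work caps Algebra at period 6.
Algebra at period 6 is achievable: Algorithms -> period 1, Physics -> period 2, OS -> period 1, Robotics -> period 2, Graphics -> period 7, Ethics -> period 7, Algebra -> period 6.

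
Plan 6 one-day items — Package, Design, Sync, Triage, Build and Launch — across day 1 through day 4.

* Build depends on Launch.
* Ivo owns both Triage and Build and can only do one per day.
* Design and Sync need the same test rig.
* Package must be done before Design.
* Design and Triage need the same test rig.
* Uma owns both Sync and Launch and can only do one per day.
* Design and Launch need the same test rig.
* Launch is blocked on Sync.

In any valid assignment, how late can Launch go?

day 3

Precedence pushes Launch to at least day 2; downstream work caps Launch at day 3.
Launch at day 3 is achievable: Sync -> day 1, Design -> day 2, Launch -> day 3, Triage -> day 1, Package -> day 1, Build -> day 4.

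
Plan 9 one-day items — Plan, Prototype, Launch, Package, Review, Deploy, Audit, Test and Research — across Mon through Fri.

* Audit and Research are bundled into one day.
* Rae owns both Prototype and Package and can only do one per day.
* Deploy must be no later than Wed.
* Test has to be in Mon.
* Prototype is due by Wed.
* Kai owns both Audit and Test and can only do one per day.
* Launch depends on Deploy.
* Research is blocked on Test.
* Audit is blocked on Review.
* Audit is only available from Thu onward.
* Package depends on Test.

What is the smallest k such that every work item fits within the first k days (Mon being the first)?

4 days

The precedence chain requires at least 2 distinct days.
Audit can't be placed before Thu — that is day 4 counting from Mon — so the schedule must run through at least 4 days.
4 works (last occupied day: Thu): for example Deploy=Mon, Launch=Tue, Prototype=Mon, Research=Thu, Test=Mon, Package=Tue, Audit=Thu, Plan=Mon, Review=Mon.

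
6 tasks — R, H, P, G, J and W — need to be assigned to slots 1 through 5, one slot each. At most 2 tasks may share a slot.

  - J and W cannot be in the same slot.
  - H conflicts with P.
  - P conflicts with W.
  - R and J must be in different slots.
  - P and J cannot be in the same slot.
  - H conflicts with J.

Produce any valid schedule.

P in 2; G in 2; R in 1; J in 3; H in 1; W in 4

Checking: H(1) != J(3); P(2) != J(3); J(3) != W(4); P(2) != W(4); H(1) != P(2); R(1) != J(3); max 2 per slot (cap 2).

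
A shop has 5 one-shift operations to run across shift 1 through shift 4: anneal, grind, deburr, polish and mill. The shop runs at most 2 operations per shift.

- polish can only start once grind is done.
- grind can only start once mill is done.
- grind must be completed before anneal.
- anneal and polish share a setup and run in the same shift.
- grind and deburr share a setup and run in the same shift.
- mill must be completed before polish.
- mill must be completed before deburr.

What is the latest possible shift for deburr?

Precedence pushes deburr to at least shift 2; deburr must be in the same shift as grind, which can't be after shift 3, so deburr is at most shift 3.
deburr at shift 3 is achievable: deburr in shift 3; polish in shift 4; anneal in shift 4; grind in shift 3; mill in shift 1.

shift 3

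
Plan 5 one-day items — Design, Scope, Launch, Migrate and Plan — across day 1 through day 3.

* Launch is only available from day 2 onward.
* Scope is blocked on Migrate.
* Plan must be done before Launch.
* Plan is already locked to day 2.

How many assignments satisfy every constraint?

9

Splitting on Design: it can be day 1 (3), day 2 (3), day 3 (3). Listing each branch's schedules as (Scope, Launch, Migrate, Plan) by day number:
Design=day 1: (2,3,1,2) (3,3,1,2) (3,3,2,2) — 3.
Design=day 2: (2,3,1,2) (3,3,1,2) (3,3,2,2) — 3.
Design=day 3: (2,3,1,2) (3,3,1,2) (3,3,2,2) — 3.
Summing: 3 + 3 + 3 = 9.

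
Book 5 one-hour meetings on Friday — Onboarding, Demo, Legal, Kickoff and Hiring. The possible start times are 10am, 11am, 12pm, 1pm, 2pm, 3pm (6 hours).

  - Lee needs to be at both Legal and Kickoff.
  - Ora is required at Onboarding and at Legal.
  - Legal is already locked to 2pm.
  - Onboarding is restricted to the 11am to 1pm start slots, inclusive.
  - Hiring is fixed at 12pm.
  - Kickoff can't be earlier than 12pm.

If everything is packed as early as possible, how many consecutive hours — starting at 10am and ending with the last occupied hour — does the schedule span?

Legal can't be placed before 2pm — that is hour 5 counting from 10am — so the schedule must run through at least 5 hours.
5 works (last occupied hour: 2pm): for example Onboarding=11am, Kickoff=12pm, Hiring=12pm, Demo=10am, Legal=2pm.

5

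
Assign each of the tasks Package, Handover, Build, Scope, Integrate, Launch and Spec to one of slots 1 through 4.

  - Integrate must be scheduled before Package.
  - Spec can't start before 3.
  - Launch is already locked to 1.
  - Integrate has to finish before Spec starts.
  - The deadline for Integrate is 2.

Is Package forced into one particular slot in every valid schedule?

Package can be 2 (e.g. Build -> 1; Launch -> 1; Integrate -> 1; Scope -> 1; Handover -> 1; Package -> 2; Spec -> 3) or 3 (e.g. Handover -> 1; Build -> 1; Scope -> 1; Integrate -> 1; Spec -> 3; Package -> 3; Launch -> 1).

No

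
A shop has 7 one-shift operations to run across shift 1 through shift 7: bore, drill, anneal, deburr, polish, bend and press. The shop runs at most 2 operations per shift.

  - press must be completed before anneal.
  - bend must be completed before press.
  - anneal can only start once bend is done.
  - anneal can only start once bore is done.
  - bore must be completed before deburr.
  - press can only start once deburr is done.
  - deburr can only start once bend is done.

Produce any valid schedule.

anneal -> shift 4, bend -> shift 1, drill -> shift 2, deburr -> shift 2, press -> shift 3, polish -> shift 3, bore -> shift 1

Checking: deburr(shift 2) before press(shift 3); bend(shift 1) before deburr(shift 2); bend(shift 1) before anneal(shift 4); press(shift 3) before anneal(shift 4); bore(shift 1) before anneal(shift 4); bend(shift 1) before press(shift 3); bore(shift 1) before deburr(shift 2); max 2 per shift (cap 2).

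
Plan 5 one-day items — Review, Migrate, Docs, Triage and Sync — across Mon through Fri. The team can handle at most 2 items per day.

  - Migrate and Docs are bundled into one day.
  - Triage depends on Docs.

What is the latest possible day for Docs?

Downstream work caps Docs at Thu.
Docs at Thu is achievable: Triage -> Fri; Migrate -> Thu; Review -> Mon; Sync -> Mon; Docs -> Thu.

Thu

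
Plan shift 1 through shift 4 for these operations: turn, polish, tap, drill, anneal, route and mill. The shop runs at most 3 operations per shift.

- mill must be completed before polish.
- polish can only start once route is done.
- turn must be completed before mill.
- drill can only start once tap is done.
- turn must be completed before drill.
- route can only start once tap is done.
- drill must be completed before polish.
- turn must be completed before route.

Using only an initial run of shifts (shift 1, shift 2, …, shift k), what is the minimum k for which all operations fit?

The precedence chain requires at least 3 distinct shifts.
With at most 3 per shift and 7 operations, at least 3 shifts are needed.
3 works (last occupied shift: shift 3): for example turn=shift 1; route=shift 2; tap=shift 1; drill=shift 2; anneal=shift 1; mill=shift 2; polish=shift 3.

3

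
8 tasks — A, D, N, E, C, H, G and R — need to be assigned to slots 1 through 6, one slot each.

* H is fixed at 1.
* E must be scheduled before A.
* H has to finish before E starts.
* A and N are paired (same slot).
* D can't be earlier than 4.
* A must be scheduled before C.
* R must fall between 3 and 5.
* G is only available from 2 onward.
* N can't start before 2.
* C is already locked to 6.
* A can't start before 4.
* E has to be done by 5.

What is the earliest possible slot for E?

Precedence pushes E to at least 2; E's own window allows nothing later than 5; downstream work caps E at 4.
E at 2 is achievable: C in 6; D in 4; H in 1; R in 3; E in 2; G in 2; N in 4; A in 4.

2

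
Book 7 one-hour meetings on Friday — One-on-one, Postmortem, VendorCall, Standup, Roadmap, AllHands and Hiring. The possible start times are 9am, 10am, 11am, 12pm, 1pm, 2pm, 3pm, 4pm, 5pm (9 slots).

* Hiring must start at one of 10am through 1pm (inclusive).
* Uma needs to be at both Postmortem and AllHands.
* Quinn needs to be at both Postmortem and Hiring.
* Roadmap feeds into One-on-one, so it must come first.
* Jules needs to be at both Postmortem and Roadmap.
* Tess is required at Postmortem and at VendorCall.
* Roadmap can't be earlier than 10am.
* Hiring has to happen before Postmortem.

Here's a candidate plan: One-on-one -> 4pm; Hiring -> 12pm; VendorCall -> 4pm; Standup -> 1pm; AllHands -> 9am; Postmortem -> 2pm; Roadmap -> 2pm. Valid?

Invalid. Jules needs to be at both Postmortem and Roadmap.

Hiring has to happen before Postmortem — holds.
Tess is required at Postmortem and at VendorCall — holds.
Hiring must start at one of 10am through 1pm (inclusive) — holds.
Uma needs to be at both Postmortem and AllHands — holds.
Roadmap can't be earlier than 10am — holds.
Quinn needs to be at both Postmortem and Hiring — holds.
Roadmap feeds into One-on-one, so it must come first — holds.
Jules needs to be at both Postmortem and Roadmap — violated.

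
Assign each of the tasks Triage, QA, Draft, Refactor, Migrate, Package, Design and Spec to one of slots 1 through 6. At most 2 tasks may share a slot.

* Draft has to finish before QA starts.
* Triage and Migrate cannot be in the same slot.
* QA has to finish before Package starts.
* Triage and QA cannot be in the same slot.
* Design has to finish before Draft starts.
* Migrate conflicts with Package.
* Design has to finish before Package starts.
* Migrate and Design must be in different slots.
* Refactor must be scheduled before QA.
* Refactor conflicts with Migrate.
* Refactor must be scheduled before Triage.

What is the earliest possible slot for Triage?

2

Precedence pushes Triage to at least 2.
Triage at 2 is achievable: Draft in 2; Triage in 2; Design in 1; Package in 4; Refactor in 1; Spec in 4; QA in 3; Migrate in 3.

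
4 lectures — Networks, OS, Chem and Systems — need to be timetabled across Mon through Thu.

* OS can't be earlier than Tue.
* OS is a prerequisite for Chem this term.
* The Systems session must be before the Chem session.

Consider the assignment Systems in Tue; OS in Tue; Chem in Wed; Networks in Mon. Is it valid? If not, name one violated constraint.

OS can't be earlier than Tue — holds.
The Systems session must be before the Chem session — holds.
OS is a prerequisite for Chem this term — holds.

Yes, all constraints hold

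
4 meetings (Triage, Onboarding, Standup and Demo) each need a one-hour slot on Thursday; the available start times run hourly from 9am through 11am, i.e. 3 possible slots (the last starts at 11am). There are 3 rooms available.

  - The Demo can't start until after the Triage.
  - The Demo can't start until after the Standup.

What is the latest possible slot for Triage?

10am

Downstream work caps Triage at 10am.
Triage at 10am is achievable: Onboarding -> 9am, Demo -> 11am, Triage -> 10am, Standup -> 9am.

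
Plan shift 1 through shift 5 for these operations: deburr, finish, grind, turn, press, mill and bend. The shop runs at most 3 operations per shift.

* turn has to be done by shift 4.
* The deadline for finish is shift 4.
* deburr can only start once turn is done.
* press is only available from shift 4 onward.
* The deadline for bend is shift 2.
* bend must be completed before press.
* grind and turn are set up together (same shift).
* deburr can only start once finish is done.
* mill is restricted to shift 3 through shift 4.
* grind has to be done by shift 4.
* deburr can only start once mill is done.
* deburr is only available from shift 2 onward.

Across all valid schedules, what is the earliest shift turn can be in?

shift 1

Turn's own window allows nothing later than shift 4.
turn at shift 1 is achievable: turn in shift 1, grind in shift 1, press in shift 4, bend in shift 1, mill in shift 3, finish in shift 2, deburr in shift 4.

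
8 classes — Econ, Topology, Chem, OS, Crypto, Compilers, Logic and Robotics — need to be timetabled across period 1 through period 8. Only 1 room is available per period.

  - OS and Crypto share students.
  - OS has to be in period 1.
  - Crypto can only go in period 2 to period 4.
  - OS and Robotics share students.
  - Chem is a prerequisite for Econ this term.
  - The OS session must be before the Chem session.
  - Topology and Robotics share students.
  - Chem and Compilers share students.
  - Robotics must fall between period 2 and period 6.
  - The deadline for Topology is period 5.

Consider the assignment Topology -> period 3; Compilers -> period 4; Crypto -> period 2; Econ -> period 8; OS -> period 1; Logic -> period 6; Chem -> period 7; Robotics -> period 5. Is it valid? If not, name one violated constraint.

Yes, all constraints hold

The OS session must be before the Chem session — holds.
Crypto can only go in period 2 to period 4 — holds.
OS and Crypto share students — holds.
Chem and Compilers share students — holds.
OS has to be in period 1 — holds.
Topology and Robotics share students — holds.
The deadline for Topology is period 5 — holds.
Only 1 room is available per period — holds.
OS and Robotics share students — holds.
Chem is a prerequisite for Econ this term — holds.
Robotics must fall between period 2 and period 6 — holds.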